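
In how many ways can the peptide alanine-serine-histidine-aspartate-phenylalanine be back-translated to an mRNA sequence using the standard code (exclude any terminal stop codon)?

192

Ala: 4 codons.
Ser: 6 codons.
His: 2 codons.
Asp: 2 codons.
Phe: 2 codons.
4 × 6 × 2 × 2 × 2 = 192.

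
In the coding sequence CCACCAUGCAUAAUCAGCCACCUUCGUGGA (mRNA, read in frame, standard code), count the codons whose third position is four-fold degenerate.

Codon 1 CCA (Pro): third position 4-fold.
Codon 2 CCA (Pro): third position 4-fold.
Codon 3 UGC (Cys): third position 2-fold.
Codon 4 AUA (Ile): third position 3-fold.
Codon 5 AUC (Ile): third position 3-fold.
Codon 6 AGC (Ser): third position 2-fold.
Codon 7 CAC (His): third position 2-fold.
Codon 8 CUU (Leu): third position 4-fold.
Codon 9 CGU (Arg): third position 4-fold.
Codon 10 GGA (Gly): third position 4-fold.
Four-fold degenerate third positions: 5.

5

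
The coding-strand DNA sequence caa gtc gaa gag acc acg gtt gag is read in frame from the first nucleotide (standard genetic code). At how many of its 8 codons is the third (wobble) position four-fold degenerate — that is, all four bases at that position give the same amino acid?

Codon 1 CAA (Gln): third position 2-fold.
Codon 2 GTC (Val): third position 4-fold.
Codon 3 GAA (Glu): third position 2-fold.
Codon 4 GAG (Glu): third position 2-fold.
Codon 5 ACC (Thr): third position 4-fold.
Codon 6 ACG (Thr): third position 4-fold.
Codon 7 GTT (Val): third position 4-fold.
Codon 8 GAG (Glu): third position 2-fold.
Four-fold degenerate third positions: 4.

4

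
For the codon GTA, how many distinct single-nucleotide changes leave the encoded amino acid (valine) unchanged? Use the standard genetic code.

3

Position 1: none → 0 synonymous.
Position 2: none → 0 synonymous.
Position 3: GTT, GTC, GTG → 3 synonymous.
Total: 0 + 0 + 3 = 3.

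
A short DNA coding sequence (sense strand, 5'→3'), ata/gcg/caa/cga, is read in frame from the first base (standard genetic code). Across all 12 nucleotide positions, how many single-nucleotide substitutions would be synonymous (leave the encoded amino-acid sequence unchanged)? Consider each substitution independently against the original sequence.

Codon 1 (ATA, Ile): 2 synonymous substitutions.
Codon 2 (GCG, Ala): 3 synonymous substitutions.
Codon 3 (CAA, Gln): 1 synonymous substitution.
Codon 4 (CGA, Arg): 4 synonymous substitutions.
Total: 2 + 3 + 1 + 4 = 10.

10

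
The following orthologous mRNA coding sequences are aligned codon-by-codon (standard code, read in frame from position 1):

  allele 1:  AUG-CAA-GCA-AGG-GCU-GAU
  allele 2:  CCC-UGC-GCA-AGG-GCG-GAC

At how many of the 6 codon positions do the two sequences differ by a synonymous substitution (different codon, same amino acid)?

2

Codon 1: AUG Met / CCC Pro — nonsynonymous.
Codon 2: CAA Gln / UGC Cys — nonsynonymous.
Codon 3: GCA Ala / GCA Ala — identical.
Codon 4: AGG Arg / AGG Arg — identical.
Codon 5: GCU Ala / GCG Ala — synonymous.
Codon 6: GAU Asp / GAC Asp — synonymous.
Synonymous differences: 2.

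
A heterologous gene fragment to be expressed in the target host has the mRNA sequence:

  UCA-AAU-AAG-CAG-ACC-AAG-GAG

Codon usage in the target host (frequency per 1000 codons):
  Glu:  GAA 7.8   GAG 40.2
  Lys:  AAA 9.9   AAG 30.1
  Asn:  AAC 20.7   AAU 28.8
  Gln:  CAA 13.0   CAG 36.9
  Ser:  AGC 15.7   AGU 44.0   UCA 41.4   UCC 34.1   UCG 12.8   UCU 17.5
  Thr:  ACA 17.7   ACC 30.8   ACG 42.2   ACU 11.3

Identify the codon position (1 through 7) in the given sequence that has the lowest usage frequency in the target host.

Codon 1 UCA (Ser): 41.4 per 1000.
Codon 2 AAU (Asn): 28.8 per 1000.
Codon 3 AAG (Lys): 30.1 per 1000.
Codon 4 CAG (Gln): 36.9 per 1000.
Codon 5 ACC (Thr): 30.8 per 1000.
Codon 6 AAG (Lys): 30.1 per 1000.
Codon 7 GAG (Glu): 40.2 per 1000.
Lowest frequency is 28.8 at codon 2.

2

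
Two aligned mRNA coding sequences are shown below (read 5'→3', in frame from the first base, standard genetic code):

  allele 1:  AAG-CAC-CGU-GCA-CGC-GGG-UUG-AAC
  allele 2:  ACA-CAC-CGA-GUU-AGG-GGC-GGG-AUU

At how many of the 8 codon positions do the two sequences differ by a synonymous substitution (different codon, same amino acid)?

3

Codon 1: AAG Lys / ACA Thr — nonsynonymous.
Codon 2: CAC His / CAC His — identical.
Codon 3: CGU Arg / CGA Arg — synonymous.
Codon 4: GCA Ala / GUU Val — nonsynonymous.
Codon 5: CGC Arg / AGG Arg — synonymous.
Codon 6: GGG Gly / GGC Gly — synonymous.
Codon 7: UUG Leu / GGG Gly — nonsynonymous.
Codon 8: AAC Asn / AUU Ile — nonsynonymous.
Synonymous differences: 3.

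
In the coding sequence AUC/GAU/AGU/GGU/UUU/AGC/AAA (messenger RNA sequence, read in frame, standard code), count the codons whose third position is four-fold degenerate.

Codon 1 AUC (Ile): third position 3-fold.
Codon 2 GAU (Asp): third position 2-fold.
Codon 3 AGU (Ser): third position 2-fold.
Codon 4 GGU (Gly): third position 4-fold.
Codon 5 UUU (Phe): third position 2-fold.
Codon 6 AGC (Ser): third position 2-fold.
Codon 7 AAA (Lys): third position 2-fold.
Four-fold degenerate third positions: 1.

1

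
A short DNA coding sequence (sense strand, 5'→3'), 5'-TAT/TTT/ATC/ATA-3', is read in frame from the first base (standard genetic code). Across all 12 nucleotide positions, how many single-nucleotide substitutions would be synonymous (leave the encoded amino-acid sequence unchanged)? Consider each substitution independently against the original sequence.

Codon 1 (TAT, Tyr): 1 synonymous substitution.
Codon 2 (TTT, Phe): 1 synonymous substitution.
Codon 3 (ATC, Ile): 2 synonymous substitutions.
Codon 4 (ATA, Ile): 2 synonymous substitutions.
Total: 1 + 1 + 2 + 2 = 6.

6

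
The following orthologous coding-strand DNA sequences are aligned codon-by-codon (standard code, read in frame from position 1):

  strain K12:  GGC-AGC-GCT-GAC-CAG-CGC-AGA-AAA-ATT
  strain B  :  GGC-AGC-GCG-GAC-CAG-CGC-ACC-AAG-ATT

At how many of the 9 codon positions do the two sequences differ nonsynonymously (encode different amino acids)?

Codon 1: GGC Gly / GGC Gly — identical.
Codon 2: AGC Ser / AGC Ser — identical.
Codon 3: GCT Ala / GCG Ala — synonymous.
Codon 4: GAC Asp / GAC Asp — identical.
Codon 5: CAG Gln / CAG Gln — identical.
Codon 6: CGC Arg / CGC Arg — identical.
Codon 7: AGA Arg / ACC Thr — nonsynonymous.
Codon 8: AAA Lys / AAG Lys — synonymous.
Codon 9: ATT Ile / ATT Ile — identical.
Nonsynonymous differences: 1.

1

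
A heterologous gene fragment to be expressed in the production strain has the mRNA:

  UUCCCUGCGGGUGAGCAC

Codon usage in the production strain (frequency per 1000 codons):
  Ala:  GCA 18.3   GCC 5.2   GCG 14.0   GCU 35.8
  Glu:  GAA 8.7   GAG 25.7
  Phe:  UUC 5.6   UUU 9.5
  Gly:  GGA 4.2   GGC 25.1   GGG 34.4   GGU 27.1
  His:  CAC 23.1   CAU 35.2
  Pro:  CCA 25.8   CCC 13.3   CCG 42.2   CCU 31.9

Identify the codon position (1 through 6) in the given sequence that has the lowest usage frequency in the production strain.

1

Codon 1 UUC (Phe): 5.6 per 1000.
Codon 2 CCU (Pro): 31.9 per 1000.
Codon 3 GCG (Ala): 14.0 per 1000.
Codon 4 GGU (Gly): 27.1 per 1000.
Codon 5 GAG (Glu): 25.7 per 1000.
Codon 6 CAC (His): 23.1 per 1000.
Lowest frequency is 5.6 at codon 1.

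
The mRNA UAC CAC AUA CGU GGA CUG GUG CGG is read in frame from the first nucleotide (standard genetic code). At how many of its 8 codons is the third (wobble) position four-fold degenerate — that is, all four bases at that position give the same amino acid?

5

Codon 1 UAC (Tyr): third position 2-fold.
Codon 2 CAC (His): third position 2-fold.
Codon 3 AUA (Ile): third position 3-fold.
Codon 4 CGU (Arg): third position 4-fold.
Codon 5 GGA (Gly): third position 4-fold.
Codon 6 CUG (Leu): third position 4-fold.
Codon 7 GUG (Val): third position 4-fold.
Codon 8 CGG (Arg): third position 4-fold.
Four-fold degenerate third positions: 5.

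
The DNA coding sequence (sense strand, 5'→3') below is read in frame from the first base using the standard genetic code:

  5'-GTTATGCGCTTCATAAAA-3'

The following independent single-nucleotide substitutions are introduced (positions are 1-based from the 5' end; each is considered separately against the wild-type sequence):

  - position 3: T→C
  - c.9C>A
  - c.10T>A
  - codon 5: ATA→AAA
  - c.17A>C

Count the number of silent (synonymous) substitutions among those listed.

2

Codon 1: GTT (Val) → GTC (Val) — synonymous.
Codon 3: CGC (Arg) → CGA (Arg) — synonymous.
Codon 4: TTC (Phe) → ATC (Ile) — missense.
Codon 5: ATA (Ile) → AAA (Lys) — missense.
Codon 6: AAA (Lys) → ACA (Thr) — missense.
Synonymous: 2 of 5.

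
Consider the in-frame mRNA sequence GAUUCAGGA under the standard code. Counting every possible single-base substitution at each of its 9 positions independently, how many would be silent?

Codon 1 (GAU, Asp): 1 synonymous substitution.
Codon 2 (UCA, Ser): 3 synonymous substitutions.
Codon 3 (GGA, Gly): 3 synonymous substitutions.
Total: 1 + 3 + 3 = 7.

7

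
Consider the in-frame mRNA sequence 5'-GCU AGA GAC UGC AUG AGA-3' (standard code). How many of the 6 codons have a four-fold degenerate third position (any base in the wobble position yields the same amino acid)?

Codon 1 GCU (Ala): third position 4-fold.
Codon 2 AGA (Arg): third position 2-fold.
Codon 3 GAC (Asp): third position 2-fold.
Codon 4 UGC (Cys): third position 2-fold.
Codon 5 AUG (Met): third position 1-fold.
Codon 6 AGA (Arg): third position 2-fold.
Four-fold degenerate third positions: 1.

1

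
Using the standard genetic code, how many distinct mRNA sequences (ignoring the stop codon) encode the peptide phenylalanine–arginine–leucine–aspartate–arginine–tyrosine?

Phe: 2 codons.
Arg: 6 codons.
Leu: 6 codons.
Asp: 2 codons.
Arg: 6 codons.
Tyr: 2 codons.
2 × 6 × 6 × 2 × 6 × 2 = 1728.

1728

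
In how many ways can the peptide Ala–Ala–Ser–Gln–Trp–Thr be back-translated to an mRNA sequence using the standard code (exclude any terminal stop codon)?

768

Ala: 4 codons.
Ala: 4 codons.
Ser: 6 codons.
Gln: 2 codons.
Trp: 1 codon.
Thr: 4 codons.
4 × 4 × 6 × 2 × 1 × 4 = 768.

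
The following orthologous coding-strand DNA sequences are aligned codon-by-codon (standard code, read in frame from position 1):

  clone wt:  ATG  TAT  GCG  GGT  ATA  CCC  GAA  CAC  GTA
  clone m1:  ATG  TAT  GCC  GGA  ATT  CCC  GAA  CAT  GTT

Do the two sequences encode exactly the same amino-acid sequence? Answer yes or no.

Codon 1: ATG Met / ATG Met — identical.
Codon 2: TAT Tyr / TAT Tyr — identical.
Codon 3: GCG Ala / GCC Ala — synonymous.
Codon 4: GGT Gly / GGA Gly — synonymous.
Codon 5: ATA Ile / ATT Ile — synonymous.
Codon 6: CCC Pro / CCC Pro — identical.
Codon 7: GAA Glu / GAA Glu — identical.
Codon 8: CAC His / CAT His — synonymous.
Codon 9: GTA Val / GTT Val — synonymous.
Nonsynonymous differences: 0 → same protein.

yes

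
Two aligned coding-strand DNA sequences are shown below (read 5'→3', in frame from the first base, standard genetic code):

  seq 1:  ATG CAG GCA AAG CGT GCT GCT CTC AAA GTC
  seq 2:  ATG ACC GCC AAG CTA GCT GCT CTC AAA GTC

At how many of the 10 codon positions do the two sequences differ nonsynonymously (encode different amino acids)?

2

Codon 1: ATG Met / ATG Met — identical.
Codon 2: CAG Gln / ACC Thr — nonsynonymous.
Codon 3: GCA Ala / GCC Ala — synonymous.
Codon 4: AAG Lys / AAG Lys — identical.
Codon 5: CGT Arg / CTA Leu — nonsynonymous.
Codon 6: GCT Ala / GCT Ala — identical.
Codon 7: GCT Ala / GCT Ala — identical.
Codon 8: CTC Leu / CTC Leu — identical.
Codon 9: AAA Lys / AAA Lys — identical.
Codon 10: GTC Val / GTC Val — identical.
Nonsynonymous differences: 2.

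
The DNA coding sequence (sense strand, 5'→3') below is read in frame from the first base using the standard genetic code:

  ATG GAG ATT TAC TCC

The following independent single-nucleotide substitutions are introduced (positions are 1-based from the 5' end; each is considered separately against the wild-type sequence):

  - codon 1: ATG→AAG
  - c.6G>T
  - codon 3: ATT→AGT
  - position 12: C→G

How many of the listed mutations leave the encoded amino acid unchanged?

Codon 1: ATG (Met) → AAG (Lys) — missense.
Codon 2: GAG (Glu) → GAT (Asp) — missense.
Codon 3: ATT (Ile) → AGT (Ser) — missense.
Codon 4: TAC (Tyr) → TAG (Stop) — nonsense.
Synonymous: 0 of 4.

0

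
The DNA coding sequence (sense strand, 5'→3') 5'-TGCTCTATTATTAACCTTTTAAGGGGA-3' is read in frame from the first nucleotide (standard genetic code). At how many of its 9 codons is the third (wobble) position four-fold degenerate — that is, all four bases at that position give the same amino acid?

3

Codon 1 TGC (Cys): third position 2-fold.
Codon 2 TCT (Ser): third position 4-fold.
Codon 3 ATT (Ile): third position 3-fold.
Codon 4 ATT (Ile): third position 3-fold.
Codon 5 AAC (Asn): third position 2-fold.
Codon 6 CTT (Leu): third position 4-fold.
Codon 7 TTA (Leu): third position 2-fold.
Codon 8 AGG (Arg): third position 2-fold.
Codon 9 GGA (Gly): third position 4-fold.
Four-fold degenerate third positions: 3.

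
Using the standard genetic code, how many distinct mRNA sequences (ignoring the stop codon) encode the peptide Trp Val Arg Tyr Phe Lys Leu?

Trp: 1 codon.
Val: 4 codons.
Arg: 6 codons.
Tyr: 2 codons.
Phe: 2 codons.
Lys: 2 codons.
Leu: 6 codons.
1 × 4 × 6 × 2 × 2 × 2 × 6 = 1152.

1152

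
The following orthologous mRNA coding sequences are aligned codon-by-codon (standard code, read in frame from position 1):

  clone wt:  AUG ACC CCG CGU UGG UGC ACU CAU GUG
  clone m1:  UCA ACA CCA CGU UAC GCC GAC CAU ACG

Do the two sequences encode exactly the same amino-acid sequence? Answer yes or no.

Codon 1: AUG Met / UCA Ser — nonsynonymous.
Codon 2: ACC Thr / ACA Thr — synonymous.
Codon 3: CCG Pro / CCA Pro — synonymous.
Codon 4: CGU Arg / CGU Arg — identical.
Codon 5: UGG Trp / UAC Tyr — nonsynonymous.
Codon 6: UGC Cys / GCC Ala — nonsynonymous.
Codon 7: ACU Thr / GAC Asp — nonsynonymous.
Codon 8: CAU His / CAU His — identical.
Codon 9: GUG Val / ACG Thr — nonsynonymous.
Nonsynonymous differences: 5 → different protein.

no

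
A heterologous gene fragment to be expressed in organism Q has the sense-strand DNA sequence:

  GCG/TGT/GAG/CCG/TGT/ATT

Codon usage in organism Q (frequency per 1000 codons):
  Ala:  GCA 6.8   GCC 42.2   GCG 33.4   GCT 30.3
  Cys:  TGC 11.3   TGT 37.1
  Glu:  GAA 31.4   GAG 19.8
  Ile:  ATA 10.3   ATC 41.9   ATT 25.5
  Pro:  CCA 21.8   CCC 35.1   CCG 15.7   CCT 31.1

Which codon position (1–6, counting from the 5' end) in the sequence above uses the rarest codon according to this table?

Codon 1 GCG (Ala): 33.4 per 1000.
Codon 2 TGT (Cys): 37.1 per 1000.
Codon 3 GAG (Glu): 19.8 per 1000.
Codon 4 CCG (Pro): 15.7 per 1000.
Codon 5 TGT (Cys): 37.1 per 1000.
Codon 6 ATT (Ile): 25.5 per 1000.
Lowest frequency is 15.7 at codon 4.

4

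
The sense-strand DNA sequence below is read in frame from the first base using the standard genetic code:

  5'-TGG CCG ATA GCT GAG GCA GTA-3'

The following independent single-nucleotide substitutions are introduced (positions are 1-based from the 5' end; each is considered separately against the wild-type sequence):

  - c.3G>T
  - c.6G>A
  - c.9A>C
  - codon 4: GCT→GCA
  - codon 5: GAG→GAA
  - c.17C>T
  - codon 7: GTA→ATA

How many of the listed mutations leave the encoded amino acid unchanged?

Codon 1: TGG (Trp) → TGT (Cys) — missense.
Codon 2: CCG (Pro) → CCA (Pro) — synonymous.
Codon 3: ATA (Ile) → ATC (Ile) — synonymous.
Codon 4: GCT (Ala) → GCA (Ala) — synonymous.
Codon 5: GAG (Glu) → GAA (Glu) — synonymous.
Codon 6: GCA (Ala) → GTA (Val) — missense.
Codon 7: GTA (Val) → ATA (Ile) — missense.
Synonymous: 4 of 7.

4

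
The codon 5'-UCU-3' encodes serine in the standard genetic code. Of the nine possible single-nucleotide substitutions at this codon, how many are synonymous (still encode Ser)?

Position 1: none → 0 synonymous.
Position 2: none → 0 synonymous.
Position 3: UCC, UCA, UCG → 3 synonymous.
Total: 0 + 0 + 3 = 3.

3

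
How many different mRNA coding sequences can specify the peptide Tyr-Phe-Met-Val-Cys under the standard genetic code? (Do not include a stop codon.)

32

Tyr: 2 codons.
Phe: 2 codons.
Met: 1 codon.
Val: 4 codons.
Cys: 2 codons.
2 × 2 × 1 × 4 × 2 = 32.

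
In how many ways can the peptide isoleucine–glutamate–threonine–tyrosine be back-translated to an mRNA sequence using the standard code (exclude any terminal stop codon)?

48

Ile: 3 codons.
Glu: 2 codons.
Thr: 4 codons.
Tyr: 2 codons.
3 × 2 × 4 × 2 = 48.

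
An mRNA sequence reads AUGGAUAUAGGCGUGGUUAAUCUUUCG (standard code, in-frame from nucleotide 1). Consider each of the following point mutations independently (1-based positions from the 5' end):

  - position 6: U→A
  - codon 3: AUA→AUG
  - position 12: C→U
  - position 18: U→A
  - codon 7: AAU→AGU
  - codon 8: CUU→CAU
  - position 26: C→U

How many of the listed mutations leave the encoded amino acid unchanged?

2

Codon 2: GAU (Asp) → GAA (Glu) — missense.
Codon 3: AUA (Ile) → AUG (Met) — missense.
Codon 4: GGC (Gly) → GGU (Gly) — synonymous.
Codon 6: GUU (Val) → GUA (Val) — synonymous.
Codon 7: AAU (Asn) → AGU (Ser) — missense.
Codon 8: CUU (Leu) → CAU (His) — missense.
Codon 9: UCG (Ser) → UUG (Leu) — missense.
Synonymous: 2 of 7.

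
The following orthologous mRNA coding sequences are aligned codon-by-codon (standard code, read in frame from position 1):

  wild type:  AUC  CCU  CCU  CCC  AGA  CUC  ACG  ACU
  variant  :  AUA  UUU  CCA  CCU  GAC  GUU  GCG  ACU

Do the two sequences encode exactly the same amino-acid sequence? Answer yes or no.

Codon 1: AUC Ile / AUA Ile — synonymous.
Codon 2: CCU Pro / UUU Phe — nonsynonymous.
Codon 3: CCU Pro / CCA Pro — synonymous.
Codon 4: CCC Pro / CCU Pro — synonymous.
Codon 5: AGA Arg / GAC Asp — nonsynonymous.
Codon 6: CUC Leu / GUU Val — nonsynonymous.
Codon 7: ACG Thr / GCG Ala — nonsynonymous.
Codon 8: ACU Thr / ACU Thr — identical.
Nonsynonymous differences: 4 → different protein.

no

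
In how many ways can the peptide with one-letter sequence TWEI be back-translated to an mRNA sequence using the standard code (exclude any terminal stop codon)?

Thr: 4 codons.
Trp: 1 codon.
Glu: 2 codons.
Ile: 3 codons.
4 × 1 × 2 × 3 = 24.

24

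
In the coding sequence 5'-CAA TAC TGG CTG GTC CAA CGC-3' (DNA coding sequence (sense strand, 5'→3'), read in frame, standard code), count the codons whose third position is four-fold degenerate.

Codon 1 CAA (Gln): third position 2-fold.
Codon 2 TAC (Tyr): third position 2-fold.
Codon 3 TGG (Trp): third position 1-fold.
Codon 4 CTG (Leu): third position 4-fold.
Codon 5 GTC (Val): third position 4-fold.
Codon 6 CAA (Gln): third position 2-fold.
Codon 7 CGC (Arg): third position 4-fold.
Four-fold degenerate third positions: 3.

3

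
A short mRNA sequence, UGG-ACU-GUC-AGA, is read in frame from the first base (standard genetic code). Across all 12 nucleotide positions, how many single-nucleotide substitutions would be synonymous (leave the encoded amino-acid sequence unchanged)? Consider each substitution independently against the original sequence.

Codon 1 (UGG, Trp): 0 synonymous substitutions.
Codon 2 (ACU, Thr): 3 synonymous substitutions.
Codon 3 (GUC, Val): 3 synonymous substitutions.
Codon 4 (AGA, Arg): 2 synonymous substitutions.
Total: 0 + 3 + 3 + 2 = 8.

8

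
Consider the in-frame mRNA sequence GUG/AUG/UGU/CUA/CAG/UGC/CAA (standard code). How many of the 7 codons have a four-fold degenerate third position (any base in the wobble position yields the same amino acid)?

Codon 1 GUG (Val): third position 4-fold.
Codon 2 AUG (Met): third position 1-fold.
Codon 3 UGU (Cys): third position 2-fold.
Codon 4 CUA (Leu): third position 4-fold.
Codon 5 CAG (Gln): third position 2-fold.
Codon 6 UGC (Cys): third position 2-fold.
Codon 7 CAA (Gln): third position 2-fold.
Four-fold degenerate third positions: 2.

2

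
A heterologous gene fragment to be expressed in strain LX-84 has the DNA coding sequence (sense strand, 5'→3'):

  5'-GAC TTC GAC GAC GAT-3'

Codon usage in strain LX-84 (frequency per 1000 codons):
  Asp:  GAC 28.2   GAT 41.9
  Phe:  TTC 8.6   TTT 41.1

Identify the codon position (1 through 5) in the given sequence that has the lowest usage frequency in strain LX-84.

2

Codon 1 GAC (Asp): 28.2 per 1000.
Codon 2 TTC (Phe): 8.6 per 1000.
Codon 3 GAC (Asp): 28.2 per 1000.
Codon 4 GAC (Asp): 28.2 per 1000.
Codon 5 GAT (Asp): 41.9 per 1000.
Lowest frequency is 8.6 at codon 2.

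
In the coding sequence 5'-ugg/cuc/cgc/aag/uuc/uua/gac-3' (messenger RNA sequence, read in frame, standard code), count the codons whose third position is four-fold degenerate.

2

Codon 1 UGG (Trp): third position 1-fold.
Codon 2 CUC (Leu): third position 4-fold.
Codon 3 CGC (Arg): third position 4-fold.
Codon 4 AAG (Lys): third position 2-fold.
Codon 5 UUC (Phe): third position 2-fold.
Codon 6 UUA (Leu): third position 2-fold.
Codon 7 GAC (Asp): third position 2-fold.
Four-fold degenerate third positions: 2.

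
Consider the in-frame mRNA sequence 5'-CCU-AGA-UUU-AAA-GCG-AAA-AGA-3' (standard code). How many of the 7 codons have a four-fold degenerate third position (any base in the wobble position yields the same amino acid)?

2

Codon 1 CCU (Pro): third position 4-fold.
Codon 2 AGA (Arg): third position 2-fold.
Codon 3 UUU (Phe): third position 2-fold.
Codon 4 AAA (Lys): third position 2-fold.
Codon 5 GCG (Ala): third position 4-fold.
Codon 6 AAA (Lys): third position 2-fold.
Codon 7 AGA (Arg): third position 2-fold.
Four-fold degenerate third positions: 2.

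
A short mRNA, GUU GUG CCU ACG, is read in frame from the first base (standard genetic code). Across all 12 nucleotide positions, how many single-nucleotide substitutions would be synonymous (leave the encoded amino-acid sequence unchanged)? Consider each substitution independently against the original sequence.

12

Codon 1 (GUU, Val): 3 synonymous substitutions.
Codon 2 (GUG, Val): 3 synonymous substitutions.
Codon 3 (CCU, Pro): 3 synonymous substitutions.
Codon 4 (ACG, Thr): 3 synonymous substitutions.
Total: 3 + 3 + 3 + 3 = 12.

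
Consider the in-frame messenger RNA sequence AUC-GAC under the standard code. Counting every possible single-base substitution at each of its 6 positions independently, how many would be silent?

Codon 1 (AUC, Ile): 2 synonymous substitutions.
Codon 2 (GAC, Asp): 1 synonymous substitution.
Total: 2 + 1 = 3.

3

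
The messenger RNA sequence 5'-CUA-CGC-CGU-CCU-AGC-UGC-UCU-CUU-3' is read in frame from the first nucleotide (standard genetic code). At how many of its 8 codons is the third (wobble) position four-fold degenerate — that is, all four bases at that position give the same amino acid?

6

Codon 1 CUA (Leu): third position 4-fold.
Codon 2 CGC (Arg): third position 4-fold.
Codon 3 CGU (Arg): third position 4-fold.
Codon 4 CCU (Pro): third position 4-fold.
Codon 5 AGC (Ser): third position 2-fold.
Codon 6 UGC (Cys): third position 2-fold.
Codon 7 UCU (Ser): third position 4-fold.
Codon 8 CUU (Leu): third position 4-fold.
Four-fold degenerate third positions: 6.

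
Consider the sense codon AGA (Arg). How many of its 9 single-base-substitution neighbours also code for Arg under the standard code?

2

Position 1: CGA → 1 synonymous.
Position 2: none → 0 synonymous.
Position 3: AGG → 1 synonymous.
Total: 1 + 0 + 1 = 2.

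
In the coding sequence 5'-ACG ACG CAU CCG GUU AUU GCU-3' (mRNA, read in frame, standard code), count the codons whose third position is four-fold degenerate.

5

Codon 1 ACG (Thr): third position 4-fold.
Codon 2 ACG (Thr): third position 4-fold.
Codon 3 CAU (His): third position 2-fold.
Codon 4 CCG (Pro): third position 4-fold.
Codon 5 GUU (Val): third position 4-fold.
Codon 6 AUU (Ile): third position 3-fold.
Codon 7 GCU (Ala): third position 4-fold.
Four-fold degenerate third positions: 5.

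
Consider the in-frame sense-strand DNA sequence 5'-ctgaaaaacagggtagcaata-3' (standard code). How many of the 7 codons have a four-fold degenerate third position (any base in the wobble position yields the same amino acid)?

Codon 1 CTG (Leu): third position 4-fold.
Codon 2 AAA (Lys): third position 2-fold.
Codon 3 AAC (Asn): third position 2-fold.
Codon 4 AGG (Arg): third position 2-fold.
Codon 5 GTA (Val): third position 4-fold.
Codon 6 GCA (Ala): third position 4-fold.
Codon 7 ATA (Ile): third position 3-fold.
Four-fold degenerate third positions: 3.

3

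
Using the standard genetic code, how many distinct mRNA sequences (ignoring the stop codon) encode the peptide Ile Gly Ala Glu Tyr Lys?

384

Ile: 3 codons.
Gly: 4 codons.
Ala: 4 codons.
Glu: 2 codons.
Tyr: 2 codons.
Lys: 2 codons.
3 × 4 × 4 × 2 × 2 × 2 = 384.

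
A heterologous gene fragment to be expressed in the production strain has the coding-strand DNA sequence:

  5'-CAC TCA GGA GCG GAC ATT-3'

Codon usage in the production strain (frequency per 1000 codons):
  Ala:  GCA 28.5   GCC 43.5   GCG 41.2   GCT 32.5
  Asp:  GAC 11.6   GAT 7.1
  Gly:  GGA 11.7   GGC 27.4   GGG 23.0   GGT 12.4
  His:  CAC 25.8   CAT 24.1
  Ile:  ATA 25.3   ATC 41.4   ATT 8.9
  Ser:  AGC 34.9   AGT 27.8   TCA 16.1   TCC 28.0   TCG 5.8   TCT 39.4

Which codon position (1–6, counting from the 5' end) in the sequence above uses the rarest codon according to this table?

6

Codon 1 CAC (His): 25.8 per 1000.
Codon 2 TCA (Ser): 16.1 per 1000.
Codon 3 GGA (Gly): 11.7 per 1000.
Codon 4 GCG (Ala): 41.2 per 1000.
Codon 5 GAC (Asp): 11.6 per 1000.
Codon 6 ATT (Ile): 8.9 per 1000.
Lowest frequency is 8.9 at codon 6.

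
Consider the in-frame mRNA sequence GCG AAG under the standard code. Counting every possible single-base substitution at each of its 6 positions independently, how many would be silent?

4

Codon 1 (GCG, Ala): 3 synonymous substitutions.
Codon 2 (AAG, Lys): 1 synonymous substitution.
Total: 3 + 1 = 4.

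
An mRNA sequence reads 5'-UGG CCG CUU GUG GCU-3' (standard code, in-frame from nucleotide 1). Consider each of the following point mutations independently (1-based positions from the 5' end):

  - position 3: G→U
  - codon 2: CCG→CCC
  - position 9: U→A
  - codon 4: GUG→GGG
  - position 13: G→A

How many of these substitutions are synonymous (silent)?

Codon 1: UGG (Trp) → UGU (Cys) — missense.
Codon 2: CCG (Pro) → CCC (Pro) — synonymous.
Codon 3: CUU (Leu) → CUA (Leu) — synonymous.
Codon 4: GUG (Val) → GGG (Gly) — missense.
Codon 5: GCU (Ala) → ACU (Thr) — missense.
Synonymous: 2 of 5.

2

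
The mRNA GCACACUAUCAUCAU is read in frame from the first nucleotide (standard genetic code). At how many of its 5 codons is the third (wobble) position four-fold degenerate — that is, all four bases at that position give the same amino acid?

1

Codon 1 GCA (Ala): third position 4-fold.
Codon 2 CAC (His): third position 2-fold.
Codon 3 UAU (Tyr): third position 2-fold.
Codon 4 CAU (His): third position 2-fold.
Codon 5 CAU (His): third position 2-fold.
Four-fold degenerate third positions: 1.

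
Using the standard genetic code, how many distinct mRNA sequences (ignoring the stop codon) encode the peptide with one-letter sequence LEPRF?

576

Leu: 6 codons.
Glu: 2 codons.
Pro: 4 codons.
Arg: 6 codons.
Phe: 2 codons.
6 × 2 × 4 × 6 × 2 = 576.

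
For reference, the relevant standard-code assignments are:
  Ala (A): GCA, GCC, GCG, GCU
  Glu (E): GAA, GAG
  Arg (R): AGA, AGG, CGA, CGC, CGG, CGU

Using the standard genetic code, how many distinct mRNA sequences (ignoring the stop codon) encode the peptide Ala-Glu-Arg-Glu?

96

Ala: 4 codons.
Glu: 2 codons.
Arg: 6 codons.
Glu: 2 codons.
4 × 2 × 6 × 2 = 96.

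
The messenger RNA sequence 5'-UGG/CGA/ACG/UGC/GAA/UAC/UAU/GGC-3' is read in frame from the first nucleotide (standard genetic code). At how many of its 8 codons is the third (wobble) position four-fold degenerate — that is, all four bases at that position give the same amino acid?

Codon 1 UGG (Trp): third position 1-fold.
Codon 2 CGA (Arg): third position 4-fold.
Codon 3 ACG (Thr): third position 4-fold.
Codon 4 UGC (Cys): third position 2-fold.
Codon 5 GAA (Glu): third position 2-fold.
Codon 6 UAC (Tyr): third position 2-fold.
Codon 7 UAU (Tyr): third position 2-fold.
Codon 8 GGC (Gly): third position 4-fold.
Four-fold degenerate third positions: 3.

3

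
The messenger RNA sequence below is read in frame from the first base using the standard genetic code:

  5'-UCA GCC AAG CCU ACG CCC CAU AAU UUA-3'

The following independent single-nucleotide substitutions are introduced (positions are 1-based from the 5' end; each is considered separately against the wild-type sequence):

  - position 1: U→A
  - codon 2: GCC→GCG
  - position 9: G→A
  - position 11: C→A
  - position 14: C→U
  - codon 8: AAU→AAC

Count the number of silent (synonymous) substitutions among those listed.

3

Codon 1: UCA (Ser) → ACA (Thr) — missense.
Codon 2: GCC (Ala) → GCG (Ala) — synonymous.
Codon 3: AAG (Lys) → AAA (Lys) — synonymous.
Codon 4: CCU (Pro) → CAU (His) — missense.
Codon 5: ACG (Thr) → AUG (Met) — missense.
Codon 8: AAU (Asn) → AAC (Asn) — synonymous.
Synonymous: 3 of 6.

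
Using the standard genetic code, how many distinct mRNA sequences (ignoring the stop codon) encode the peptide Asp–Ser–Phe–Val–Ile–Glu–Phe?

1152

Asp: 2 codons.
Ser: 6 codons.
Phe: 2 codons.
Val: 4 codons.
Ile: 3 codons.
Glu: 2 codons.
Phe: 2 codons.
2 × 6 × 2 × 4 × 3 × 2 × 2 = 1152.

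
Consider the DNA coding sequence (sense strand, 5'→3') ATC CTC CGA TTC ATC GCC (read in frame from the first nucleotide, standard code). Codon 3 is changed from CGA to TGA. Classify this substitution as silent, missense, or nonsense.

nonsense

Position 7 falls in codon 3: CGA → Arg.
After the substitution the codon is TGA → Stop.
The new codon is a stop codon, so this is a nonsense mutation.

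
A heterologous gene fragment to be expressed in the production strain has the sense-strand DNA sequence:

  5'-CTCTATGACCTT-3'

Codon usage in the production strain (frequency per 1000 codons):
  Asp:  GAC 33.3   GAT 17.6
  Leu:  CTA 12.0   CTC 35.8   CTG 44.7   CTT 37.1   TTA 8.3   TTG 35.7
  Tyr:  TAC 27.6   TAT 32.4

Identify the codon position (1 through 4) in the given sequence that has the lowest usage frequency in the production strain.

2

Codon 1 CTC (Leu): 35.8 per 1000.
Codon 2 TAT (Tyr): 32.4 per 1000.
Codon 3 GAC (Asp): 33.3 per 1000.
Codon 4 CTT (Leu): 37.1 per 1000.
Lowest frequency is 32.4 at codon 2.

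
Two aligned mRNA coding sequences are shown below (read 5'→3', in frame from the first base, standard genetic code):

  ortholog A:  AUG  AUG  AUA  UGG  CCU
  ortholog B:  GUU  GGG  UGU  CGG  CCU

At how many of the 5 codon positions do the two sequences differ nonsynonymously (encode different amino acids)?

Codon 1: AUG Met / GUU Val — nonsynonymous.
Codon 2: AUG Met / GGG Gly — nonsynonymous.
Codon 3: AUA Ile / UGU Cys — nonsynonymous.
Codon 4: UGG Trp / CGG Arg — nonsynonymous.
Codon 5: CCU Pro / CCU Pro — identical.
Nonsynonymous differences: 4.

4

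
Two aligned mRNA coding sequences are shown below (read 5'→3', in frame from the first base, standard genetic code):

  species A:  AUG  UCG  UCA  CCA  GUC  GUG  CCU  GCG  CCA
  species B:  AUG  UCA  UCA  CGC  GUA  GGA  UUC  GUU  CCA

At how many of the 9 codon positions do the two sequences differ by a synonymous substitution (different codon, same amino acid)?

Codon 1: AUG Met / AUG Met — identical.
Codon 2: UCG Ser / UCA Ser — synonymous.
Codon 3: UCA Ser / UCA Ser — identical.
Codon 4: CCA Pro / CGC Arg — nonsynonymous.
Codon 5: GUC Val / GUA Val — synonymous.
Codon 6: GUG Val / GGA Gly — nonsynonymous.
Codon 7: CCU Pro / UUC Phe — nonsynonymous.
Codon 8: GCG Ala / GUU Val — nonsynonymous.
Codon 9: CCA Pro / CCA Pro — identical.
Synonymous differences: 2.

2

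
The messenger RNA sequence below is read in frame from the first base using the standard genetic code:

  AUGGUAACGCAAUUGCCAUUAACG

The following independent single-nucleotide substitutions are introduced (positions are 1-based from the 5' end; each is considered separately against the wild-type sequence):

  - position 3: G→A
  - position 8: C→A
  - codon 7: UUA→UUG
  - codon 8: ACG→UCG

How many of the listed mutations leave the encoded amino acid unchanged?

1

Codon 1: AUG (Met) → AUA (Ile) — missense.
Codon 3: ACG (Thr) → AAG (Lys) — missense.
Codon 7: UUA (Leu) → UUG (Leu) — synonymous.
Codon 8: ACG (Thr) → UCG (Ser) — missense.
Synonymous: 1 of 4.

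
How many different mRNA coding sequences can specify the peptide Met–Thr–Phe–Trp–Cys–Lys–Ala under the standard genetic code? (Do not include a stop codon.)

Met: 1 codon.
Thr: 4 codons.
Phe: 2 codons.
Trp: 1 codon.
Cys: 2 codons.
Lys: 2 codons.
Ala: 4 codons.
1 × 4 × 2 × 1 × 2 × 2 × 4 = 128.

128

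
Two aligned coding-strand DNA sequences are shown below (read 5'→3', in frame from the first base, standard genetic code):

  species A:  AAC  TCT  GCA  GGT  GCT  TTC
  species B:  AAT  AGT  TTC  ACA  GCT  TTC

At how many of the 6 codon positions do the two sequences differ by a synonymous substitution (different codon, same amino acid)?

Codon 1: AAC Asn / AAT Asn — synonymous.
Codon 2: TCT Ser / AGT Ser — synonymous.
Codon 3: GCA Ala / TTC Phe — nonsynonymous.
Codon 4: GGT Gly / ACA Thr — nonsynonymous.
Codon 5: GCT Ala / GCT Ala — identical.
Codon 6: TTC Phe / TTC Phe — identical.
Synonymous differences: 2.

2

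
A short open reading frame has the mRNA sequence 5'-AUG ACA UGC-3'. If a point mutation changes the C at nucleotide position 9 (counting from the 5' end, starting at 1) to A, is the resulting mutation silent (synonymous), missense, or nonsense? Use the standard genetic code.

Position 9 falls in codon 3: UGC → Cys.
After the substitution the codon is UGA → Stop.
The new codon is a stop codon, so this is a nonsense mutation.

nonsense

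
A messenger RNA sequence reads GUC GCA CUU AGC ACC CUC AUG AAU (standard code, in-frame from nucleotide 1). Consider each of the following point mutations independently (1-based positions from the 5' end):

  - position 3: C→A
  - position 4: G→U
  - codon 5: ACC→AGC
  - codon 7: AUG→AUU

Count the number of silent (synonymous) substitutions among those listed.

1

Codon 1: GUC (Val) → GUA (Val) — synonymous.
Codon 2: GCA (Ala) → UCA (Ser) — missense.
Codon 5: ACC (Thr) → AGC (Ser) — missense.
Codon 7: AUG (Met) → AUU (Ile) — missense.
Synonymous: 1 of 4.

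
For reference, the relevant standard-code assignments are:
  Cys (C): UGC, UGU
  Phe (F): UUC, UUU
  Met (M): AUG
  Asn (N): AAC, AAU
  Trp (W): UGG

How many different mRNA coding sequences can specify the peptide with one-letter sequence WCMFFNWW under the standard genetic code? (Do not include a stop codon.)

16

Trp: 1 codon.
Cys: 2 codons.
Met: 1 codon.
Phe: 2 codons.
Phe: 2 codons.
Asn: 2 codons.
Trp: 1 codon.
Trp: 1 codon.
1 × 2 × 1 × 2 × 2 × 2 × 1 × 1 = 16.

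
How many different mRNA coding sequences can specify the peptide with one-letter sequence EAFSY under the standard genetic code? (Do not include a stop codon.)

Glu: 2 codons.
Ala: 4 codons.
Phe: 2 codons.
Ser: 6 codons.
Tyr: 2 codons.
2 × 4 × 2 × 6 × 2 = 192.

192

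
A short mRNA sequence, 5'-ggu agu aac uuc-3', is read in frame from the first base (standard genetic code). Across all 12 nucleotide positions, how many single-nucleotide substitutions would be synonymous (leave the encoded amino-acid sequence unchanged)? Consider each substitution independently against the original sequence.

6

Codon 1 (GGU, Gly): 3 synonymous substitutions.
Codon 2 (AGU, Ser): 1 synonymous substitution.
Codon 3 (AAC, Asn): 1 synonymous substitution.
Codon 4 (UUC, Phe): 1 synonymous substitution.
Total: 3 + 1 + 1 + 1 = 6.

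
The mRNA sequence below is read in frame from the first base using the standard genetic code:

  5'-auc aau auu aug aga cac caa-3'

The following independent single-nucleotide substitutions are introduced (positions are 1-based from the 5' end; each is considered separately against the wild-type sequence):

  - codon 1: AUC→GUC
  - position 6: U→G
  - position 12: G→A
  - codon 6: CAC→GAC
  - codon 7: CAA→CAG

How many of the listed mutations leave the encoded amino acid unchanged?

1

Codon 1: AUC (Ile) → GUC (Val) — missense.
Codon 2: AAU (Asn) → AAG (Lys) — missense.
Codon 4: AUG (Met) → AUA (Ile) — missense.
Codon 6: CAC (His) → GAC (Asp) — missense.
Codon 7: CAA (Gln) → CAG (Gln) — synonymous.
Synonymous: 1 of 5.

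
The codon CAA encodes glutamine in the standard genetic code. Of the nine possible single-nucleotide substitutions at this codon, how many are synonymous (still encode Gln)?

1

Position 1: none → 0 synonymous.
Position 2: none → 0 synonymous.
Position 3: CAG → 1 synonymous.
Total: 0 + 0 + 1 = 1.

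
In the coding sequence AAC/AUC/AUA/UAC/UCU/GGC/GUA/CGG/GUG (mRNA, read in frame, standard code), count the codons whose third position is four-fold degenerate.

Codon 1 AAC (Asn): third position 2-fold.
Codon 2 AUC (Ile): third position 3-fold.
Codon 3 AUA (Ile): third position 3-fold.
Codon 4 UAC (Tyr): third position 2-fold.
Codon 5 UCU (Ser): third position 4-fold.
Codon 6 GGC (Gly): third position 4-fold.
Codon 7 GUA (Val): third position 4-fold.
Codon 8 CGG (Arg): third position 4-fold.
Codon 9 GUG (Val): third position 4-fold.
Four-fold degenerate third positions: 5.

5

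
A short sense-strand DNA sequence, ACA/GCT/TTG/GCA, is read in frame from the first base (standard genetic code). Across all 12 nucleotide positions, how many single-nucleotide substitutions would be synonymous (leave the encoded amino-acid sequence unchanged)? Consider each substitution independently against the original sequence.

11

Codon 1 (ACA, Thr): 3 synonymous substitutions.
Codon 2 (GCT, Ala): 3 synonymous substitutions.
Codon 3 (TTG, Leu): 2 synonymous substitutions.
Codon 4 (GCA, Ala): 3 synonymous substitutions.
Total: 3 + 3 + 2 + 3 = 11.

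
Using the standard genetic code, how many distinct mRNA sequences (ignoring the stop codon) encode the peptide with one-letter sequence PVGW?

64

Pro: 4 codons.
Val: 4 codons.
Gly: 4 codons.
Trp: 1 codon.
4 × 4 × 4 × 1 = 64.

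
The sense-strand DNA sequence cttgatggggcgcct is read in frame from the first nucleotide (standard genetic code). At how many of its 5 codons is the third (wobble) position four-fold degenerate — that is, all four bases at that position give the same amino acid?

Codon 1 CTT (Leu): third position 4-fold.
Codon 2 GAT (Asp): third position 2-fold.
Codon 3 GGG (Gly): third position 4-fold.
Codon 4 GCG (Ala): third position 4-fold.
Codon 5 CCT (Pro): third position 4-fold.
Four-fold degenerate third positions: 4.

4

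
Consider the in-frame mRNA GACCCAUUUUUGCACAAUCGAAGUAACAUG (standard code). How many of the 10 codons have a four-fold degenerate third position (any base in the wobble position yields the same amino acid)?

2

Codon 1 GAC (Asp): third position 2-fold.
Codon 2 CCA (Pro): third position 4-fold.
Codon 3 UUU (Phe): third position 2-fold.
Codon 4 UUG (Leu): third position 2-fold.
Codon 5 CAC (His): third position 2-fold.
Codon 6 AAU (Asn): third position 2-fold.
Codon 7 CGA (Arg): third position 4-fold.
Codon 8 AGU (Ser): third position 2-fold.
Codon 9 AAC (Asn): third position 2-fold.
Codon 10 AUG (Met): third position 1-fold.
Four-fold degenerate third positions: 2.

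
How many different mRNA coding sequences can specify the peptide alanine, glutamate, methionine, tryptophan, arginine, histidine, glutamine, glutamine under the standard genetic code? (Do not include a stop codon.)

Ala: 4 codons.
Glu: 2 codons.
Met: 1 codon.
Trp: 1 codon.
Arg: 6 codons.
His: 2 codons.
Gln: 2 codons.
Gln: 2 codons.
4 × 2 × 1 × 1 × 6 × 2 × 2 × 2 = 384.

384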